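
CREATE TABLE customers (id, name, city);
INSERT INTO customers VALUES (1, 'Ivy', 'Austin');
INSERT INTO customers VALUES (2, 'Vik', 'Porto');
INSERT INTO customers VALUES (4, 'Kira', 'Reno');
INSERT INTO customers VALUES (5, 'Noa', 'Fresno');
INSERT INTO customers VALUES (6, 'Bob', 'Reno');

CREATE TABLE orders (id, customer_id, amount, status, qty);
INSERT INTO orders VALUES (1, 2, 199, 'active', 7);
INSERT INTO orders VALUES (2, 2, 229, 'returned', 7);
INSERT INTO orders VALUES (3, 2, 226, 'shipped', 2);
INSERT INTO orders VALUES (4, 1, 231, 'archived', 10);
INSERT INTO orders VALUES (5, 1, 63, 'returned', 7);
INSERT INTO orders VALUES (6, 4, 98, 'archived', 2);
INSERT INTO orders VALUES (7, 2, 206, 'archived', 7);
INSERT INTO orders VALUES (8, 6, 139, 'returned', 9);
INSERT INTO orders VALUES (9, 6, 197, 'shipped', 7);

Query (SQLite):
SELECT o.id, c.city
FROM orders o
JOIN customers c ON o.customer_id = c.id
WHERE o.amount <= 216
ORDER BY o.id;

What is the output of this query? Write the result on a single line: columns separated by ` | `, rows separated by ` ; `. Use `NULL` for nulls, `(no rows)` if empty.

Each orders row matches the customers row where customer_id = customers.id.
Then keep rows with o.amount <= 216.

1 | Porto ; 5 | Austin ; 6 | Reno ; 7 | Porto ; 8 | Reno ; 9 | Reno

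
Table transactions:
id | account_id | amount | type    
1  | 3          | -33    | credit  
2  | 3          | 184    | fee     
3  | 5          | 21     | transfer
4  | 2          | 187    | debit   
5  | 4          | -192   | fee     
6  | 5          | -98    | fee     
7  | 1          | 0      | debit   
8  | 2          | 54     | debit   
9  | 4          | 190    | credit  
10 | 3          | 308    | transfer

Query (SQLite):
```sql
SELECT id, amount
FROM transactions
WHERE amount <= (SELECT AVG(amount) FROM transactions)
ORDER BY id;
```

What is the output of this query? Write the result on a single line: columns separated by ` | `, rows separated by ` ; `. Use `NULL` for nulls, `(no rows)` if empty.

Scalar subquery: AVG(amount) over all transactions rows = 62.1.
Keep rows where amount <= that value.

1 | -33 ; 3 | 21 ; 5 | -192 ; 6 | -98 ; 7 | 0 ; 8 | 54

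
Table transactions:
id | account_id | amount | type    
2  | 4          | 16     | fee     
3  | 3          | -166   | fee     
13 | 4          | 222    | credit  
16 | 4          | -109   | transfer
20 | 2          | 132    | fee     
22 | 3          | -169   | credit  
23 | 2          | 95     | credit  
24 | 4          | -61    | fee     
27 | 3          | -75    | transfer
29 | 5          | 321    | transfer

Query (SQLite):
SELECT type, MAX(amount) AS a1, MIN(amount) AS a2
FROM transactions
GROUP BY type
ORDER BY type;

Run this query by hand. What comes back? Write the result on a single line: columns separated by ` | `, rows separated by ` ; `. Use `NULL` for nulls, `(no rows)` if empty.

credit | 222 | -169 ; fee | 132 | -166 ; transfer | 321 | -109

Group transactions by type.
Per group compute: MAX(amount), MIN(amount).
  credit: ids {13, 22, 23} → MAX(amount)=222, MIN(amount)=-169
  fee: ids {2, 3, 20, 24} → MAX(amount)=132, MIN(amount)=-166
  transfer: ids {16, 27, 29} → MAX(amount)=321, MIN(amount)=-109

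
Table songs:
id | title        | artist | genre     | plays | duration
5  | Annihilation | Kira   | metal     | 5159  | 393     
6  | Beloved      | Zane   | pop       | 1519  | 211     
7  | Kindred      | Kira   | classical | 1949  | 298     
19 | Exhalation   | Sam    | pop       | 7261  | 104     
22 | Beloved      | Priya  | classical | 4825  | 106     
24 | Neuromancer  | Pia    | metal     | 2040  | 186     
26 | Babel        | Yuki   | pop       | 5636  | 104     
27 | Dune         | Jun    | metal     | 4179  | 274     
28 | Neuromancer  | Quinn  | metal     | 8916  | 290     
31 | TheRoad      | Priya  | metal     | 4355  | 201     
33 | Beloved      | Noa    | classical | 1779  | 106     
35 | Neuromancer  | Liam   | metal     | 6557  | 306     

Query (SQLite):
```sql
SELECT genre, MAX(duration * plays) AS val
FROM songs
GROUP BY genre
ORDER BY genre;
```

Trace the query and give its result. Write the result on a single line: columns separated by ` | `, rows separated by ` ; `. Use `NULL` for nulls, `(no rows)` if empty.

classical | 580802 ; metal | 2585640 ; pop | 755144

For each row compute duration * plays.
Group by genre; take MAX of the expression per group.
  classical: ids {7, 22, 33} → MAX(duration * plays)=580802
  metal: ids {5, 24, 27, 28, 31, 35} → MAX(duration * plays)=2585640
  pop: ids {6, 19, 26} → MAX(duration * plays)=755144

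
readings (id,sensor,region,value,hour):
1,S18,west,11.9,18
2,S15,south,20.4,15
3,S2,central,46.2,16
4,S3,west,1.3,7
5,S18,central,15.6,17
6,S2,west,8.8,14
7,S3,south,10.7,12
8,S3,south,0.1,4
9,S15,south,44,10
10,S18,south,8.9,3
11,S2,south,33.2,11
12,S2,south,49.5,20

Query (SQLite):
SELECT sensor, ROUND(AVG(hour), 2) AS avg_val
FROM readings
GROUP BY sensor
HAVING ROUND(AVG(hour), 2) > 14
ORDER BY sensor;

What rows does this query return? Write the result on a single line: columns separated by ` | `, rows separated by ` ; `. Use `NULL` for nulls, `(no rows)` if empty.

Partition readings by sensor; compute ROUND(AVG(hour), 2) within each group.
HAVING: keep groups where ROUND(AVG(hour), 2) > 14.
  S15: ids {2, 9} → ROUND(AVG(hour), 2)=12.5
  S18: ids {1, 5, 10} → ROUND(AVG(hour), 2)=12.67
  S2: ids {3, 6, 11, 12} → ROUND(AVG(hour), 2)=15.25
  S3: ids {4, 7, 8} → ROUND(AVG(hour), 2)=7.67

S2 | 15.25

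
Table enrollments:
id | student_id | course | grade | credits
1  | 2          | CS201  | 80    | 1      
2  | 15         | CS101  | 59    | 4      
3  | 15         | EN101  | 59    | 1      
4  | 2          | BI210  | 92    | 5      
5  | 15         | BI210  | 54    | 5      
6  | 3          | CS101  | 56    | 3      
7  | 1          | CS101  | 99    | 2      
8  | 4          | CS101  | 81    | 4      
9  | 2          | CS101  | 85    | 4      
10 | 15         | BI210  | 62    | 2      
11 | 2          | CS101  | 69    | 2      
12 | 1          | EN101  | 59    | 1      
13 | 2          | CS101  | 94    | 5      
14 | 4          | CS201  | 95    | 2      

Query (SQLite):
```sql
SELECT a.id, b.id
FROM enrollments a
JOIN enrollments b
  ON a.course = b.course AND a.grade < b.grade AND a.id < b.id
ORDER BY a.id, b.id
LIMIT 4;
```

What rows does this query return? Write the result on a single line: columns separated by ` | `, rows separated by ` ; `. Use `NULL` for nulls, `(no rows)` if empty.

Pairs (a,b) with same course, a.grade < b.grade, a.id < b.id.
course groups: BI210:{4,5,10} CS101:{2,6,7,8,9,11,13} CS201:{1,14} EN101:{3,12}
Ordered by (a.id, b.id); first 4.

1 | 14 ; 2 | 7 ; 2 | 8 ; 2 | 9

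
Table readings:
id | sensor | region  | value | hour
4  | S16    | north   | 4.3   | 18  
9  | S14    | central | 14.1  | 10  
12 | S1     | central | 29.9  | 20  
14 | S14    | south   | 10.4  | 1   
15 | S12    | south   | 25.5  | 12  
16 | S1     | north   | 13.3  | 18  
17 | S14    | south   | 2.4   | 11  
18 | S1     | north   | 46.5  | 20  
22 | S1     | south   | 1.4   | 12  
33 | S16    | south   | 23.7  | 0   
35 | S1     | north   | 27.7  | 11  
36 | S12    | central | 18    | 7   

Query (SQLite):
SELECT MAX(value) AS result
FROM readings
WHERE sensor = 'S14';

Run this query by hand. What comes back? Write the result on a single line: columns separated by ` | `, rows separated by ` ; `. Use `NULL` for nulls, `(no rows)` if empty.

14.1

Rows where sensor='S14' → value values: [14.1, 10.4, 2.4].
MAX of non-NULL values = 14.1.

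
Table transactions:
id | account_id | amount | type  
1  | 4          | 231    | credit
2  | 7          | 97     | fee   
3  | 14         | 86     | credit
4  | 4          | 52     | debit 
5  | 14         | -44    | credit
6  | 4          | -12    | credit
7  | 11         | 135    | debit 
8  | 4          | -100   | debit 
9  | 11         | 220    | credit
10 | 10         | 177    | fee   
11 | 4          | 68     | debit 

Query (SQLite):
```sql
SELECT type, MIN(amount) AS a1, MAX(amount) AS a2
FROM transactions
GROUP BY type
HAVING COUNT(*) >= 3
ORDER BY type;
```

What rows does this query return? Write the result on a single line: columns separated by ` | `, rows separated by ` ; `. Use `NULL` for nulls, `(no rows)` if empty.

credit | -44 | 231 ; debit | -100 | 135

Group transactions by type.
Per group compute: MIN(amount), MAX(amount).
HAVING: drop groups with fewer than 3 rows.
  credit: ids {1, 3, 5, 6, 9} → MIN(amount)=-44, MAX(amount)=231
  debit: ids {4, 7, 8, 11} → MIN(amount)=-100, MAX(amount)=135
  fee: ids {2, 10} → MIN(amount)=97, MAX(amount)=177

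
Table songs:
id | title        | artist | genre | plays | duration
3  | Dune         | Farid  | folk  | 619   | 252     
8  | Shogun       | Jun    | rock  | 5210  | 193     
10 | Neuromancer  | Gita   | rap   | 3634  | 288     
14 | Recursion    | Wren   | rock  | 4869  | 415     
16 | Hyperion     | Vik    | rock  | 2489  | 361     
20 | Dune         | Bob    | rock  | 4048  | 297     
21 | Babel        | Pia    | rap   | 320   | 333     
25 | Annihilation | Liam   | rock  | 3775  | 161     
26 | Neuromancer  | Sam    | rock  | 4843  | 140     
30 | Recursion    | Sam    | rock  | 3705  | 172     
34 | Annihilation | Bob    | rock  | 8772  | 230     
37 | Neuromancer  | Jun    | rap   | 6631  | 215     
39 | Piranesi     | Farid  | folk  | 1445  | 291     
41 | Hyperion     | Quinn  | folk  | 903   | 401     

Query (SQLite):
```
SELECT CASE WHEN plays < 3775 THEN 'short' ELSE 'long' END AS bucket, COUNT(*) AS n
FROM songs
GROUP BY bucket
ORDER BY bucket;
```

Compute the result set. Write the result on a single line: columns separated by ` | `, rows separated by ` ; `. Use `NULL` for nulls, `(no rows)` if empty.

Bucket rows by plays < 3775 → 'short' else 'long'; count each bucket.

long | 7 ; short | 7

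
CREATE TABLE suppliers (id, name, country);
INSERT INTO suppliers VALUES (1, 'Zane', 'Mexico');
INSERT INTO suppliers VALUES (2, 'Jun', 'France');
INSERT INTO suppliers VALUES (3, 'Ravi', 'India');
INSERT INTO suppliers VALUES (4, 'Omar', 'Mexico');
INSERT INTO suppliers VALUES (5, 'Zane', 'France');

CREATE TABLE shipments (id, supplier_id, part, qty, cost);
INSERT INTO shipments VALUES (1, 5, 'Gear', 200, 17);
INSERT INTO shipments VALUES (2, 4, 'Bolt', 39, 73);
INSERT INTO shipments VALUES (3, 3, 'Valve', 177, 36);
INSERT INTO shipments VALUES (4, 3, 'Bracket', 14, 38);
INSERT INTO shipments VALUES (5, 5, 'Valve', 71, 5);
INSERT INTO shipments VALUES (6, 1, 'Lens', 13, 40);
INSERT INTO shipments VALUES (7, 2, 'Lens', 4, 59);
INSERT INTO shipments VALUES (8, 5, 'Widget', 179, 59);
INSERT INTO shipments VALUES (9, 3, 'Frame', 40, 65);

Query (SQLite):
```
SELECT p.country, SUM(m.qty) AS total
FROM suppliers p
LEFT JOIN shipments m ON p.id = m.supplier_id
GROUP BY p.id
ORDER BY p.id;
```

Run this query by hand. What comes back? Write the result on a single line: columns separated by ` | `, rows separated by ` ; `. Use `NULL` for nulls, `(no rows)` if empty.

LEFT JOIN keeps every suppliers row; unmatched ones get NULL for shipments columns.
Group by suppliers.id and compute SUM(m.qty). SUM over an all-NULL group is NULL.
  1: ids {6} → SUM(m.qty)=13
  2: ids {7} → SUM(m.qty)=4
  3: ids {3, 4, 9} → SUM(m.qty)=231
  4: ids {2} → SUM(m.qty)=39
  5: ids {1, 5, 8} → SUM(m.qty)=450

Mexico | 13 ; France | 4 ; India | 231 ; Mexico | 39 ; France | 450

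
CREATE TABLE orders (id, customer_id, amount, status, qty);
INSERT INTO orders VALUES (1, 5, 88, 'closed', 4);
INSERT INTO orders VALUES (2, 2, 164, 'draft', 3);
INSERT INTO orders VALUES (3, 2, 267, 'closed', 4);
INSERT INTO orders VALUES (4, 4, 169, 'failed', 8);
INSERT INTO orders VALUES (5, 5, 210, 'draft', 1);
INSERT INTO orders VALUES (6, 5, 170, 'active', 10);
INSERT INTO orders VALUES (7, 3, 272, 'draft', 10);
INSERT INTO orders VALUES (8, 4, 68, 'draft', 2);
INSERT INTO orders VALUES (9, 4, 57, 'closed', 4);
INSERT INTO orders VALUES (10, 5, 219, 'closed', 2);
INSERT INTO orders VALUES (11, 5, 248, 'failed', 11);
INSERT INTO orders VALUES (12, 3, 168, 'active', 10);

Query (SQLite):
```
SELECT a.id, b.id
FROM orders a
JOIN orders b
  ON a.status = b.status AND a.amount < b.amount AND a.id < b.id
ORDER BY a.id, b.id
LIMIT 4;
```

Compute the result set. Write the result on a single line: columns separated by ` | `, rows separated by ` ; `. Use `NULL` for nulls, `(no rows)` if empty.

1 | 3 ; 1 | 10 ; 2 | 5 ; 2 | 7

Pairs (a,b) with same status, a.amount < b.amount, a.id < b.id.
status groups: active:{6,12} closed:{1,3,9,10} draft:{2,5,7,8} failed:{4,11}
Ordered by (a.id, b.id); first 4.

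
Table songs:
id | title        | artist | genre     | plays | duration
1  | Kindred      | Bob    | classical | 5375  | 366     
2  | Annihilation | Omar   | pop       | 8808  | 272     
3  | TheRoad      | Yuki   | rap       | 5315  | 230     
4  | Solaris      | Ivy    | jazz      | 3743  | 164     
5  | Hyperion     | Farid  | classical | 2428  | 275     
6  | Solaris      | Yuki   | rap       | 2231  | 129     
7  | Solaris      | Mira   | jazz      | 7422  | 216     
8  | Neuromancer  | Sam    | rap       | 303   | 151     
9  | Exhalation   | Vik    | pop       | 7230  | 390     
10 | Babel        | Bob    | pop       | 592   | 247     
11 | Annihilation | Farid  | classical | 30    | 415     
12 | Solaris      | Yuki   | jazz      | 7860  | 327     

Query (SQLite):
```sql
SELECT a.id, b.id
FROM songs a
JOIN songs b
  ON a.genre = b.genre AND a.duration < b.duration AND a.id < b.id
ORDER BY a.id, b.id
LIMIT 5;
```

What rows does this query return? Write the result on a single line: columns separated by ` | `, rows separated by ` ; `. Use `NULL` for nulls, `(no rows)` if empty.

Pairs (a,b) with same genre, a.duration < b.duration, a.id < b.id.
genre groups: classical:{1,5,11} jazz:{4,7,12} pop:{2,9,10} rap:{3,6,8}
Ordered by (a.id, b.id); first 5.

1 | 11 ; 2 | 9 ; 4 | 7 ; 4 | 12 ; 5 | 11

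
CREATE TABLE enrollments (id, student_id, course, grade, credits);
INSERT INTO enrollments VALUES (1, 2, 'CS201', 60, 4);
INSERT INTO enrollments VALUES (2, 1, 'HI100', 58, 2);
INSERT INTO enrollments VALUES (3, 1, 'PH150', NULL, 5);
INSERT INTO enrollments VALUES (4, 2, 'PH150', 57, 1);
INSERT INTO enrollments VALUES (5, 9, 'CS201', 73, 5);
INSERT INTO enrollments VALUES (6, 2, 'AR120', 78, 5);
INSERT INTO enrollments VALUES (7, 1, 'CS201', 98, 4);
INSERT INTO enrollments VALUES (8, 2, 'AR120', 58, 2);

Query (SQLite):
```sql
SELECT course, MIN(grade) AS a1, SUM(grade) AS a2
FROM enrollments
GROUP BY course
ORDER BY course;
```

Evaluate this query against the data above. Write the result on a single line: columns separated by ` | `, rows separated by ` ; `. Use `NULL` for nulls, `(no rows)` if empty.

Group enrollments by course.
Per group compute: MIN(grade), SUM(grade).
  AR120: ids {6, 8} → MIN(grade)=58, SUM(grade)=136
  CS201: ids {1, 5, 7} → MIN(grade)=60, SUM(grade)=231
  HI100: ids {2} → MIN(grade)=58, SUM(grade)=58
  PH150: ids {3, 4} → MIN(grade)=57, SUM(grade)=57

AR120 | 58 | 136 ; CS201 | 60 | 231 ; HI100 | 58 | 58 ; PH150 | 57 | 57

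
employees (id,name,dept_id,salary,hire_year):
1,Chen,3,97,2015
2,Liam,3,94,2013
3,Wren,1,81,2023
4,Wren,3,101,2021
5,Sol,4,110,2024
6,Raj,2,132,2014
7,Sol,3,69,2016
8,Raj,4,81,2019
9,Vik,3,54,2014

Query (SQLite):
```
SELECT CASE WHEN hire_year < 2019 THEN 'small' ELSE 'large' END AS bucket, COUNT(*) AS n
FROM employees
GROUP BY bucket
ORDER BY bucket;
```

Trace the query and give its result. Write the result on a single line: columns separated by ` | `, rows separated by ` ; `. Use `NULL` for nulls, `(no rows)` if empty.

Bucket rows by hire_year < 2019 → 'small' else 'large'; count each bucket.

large | 4 ; small | 5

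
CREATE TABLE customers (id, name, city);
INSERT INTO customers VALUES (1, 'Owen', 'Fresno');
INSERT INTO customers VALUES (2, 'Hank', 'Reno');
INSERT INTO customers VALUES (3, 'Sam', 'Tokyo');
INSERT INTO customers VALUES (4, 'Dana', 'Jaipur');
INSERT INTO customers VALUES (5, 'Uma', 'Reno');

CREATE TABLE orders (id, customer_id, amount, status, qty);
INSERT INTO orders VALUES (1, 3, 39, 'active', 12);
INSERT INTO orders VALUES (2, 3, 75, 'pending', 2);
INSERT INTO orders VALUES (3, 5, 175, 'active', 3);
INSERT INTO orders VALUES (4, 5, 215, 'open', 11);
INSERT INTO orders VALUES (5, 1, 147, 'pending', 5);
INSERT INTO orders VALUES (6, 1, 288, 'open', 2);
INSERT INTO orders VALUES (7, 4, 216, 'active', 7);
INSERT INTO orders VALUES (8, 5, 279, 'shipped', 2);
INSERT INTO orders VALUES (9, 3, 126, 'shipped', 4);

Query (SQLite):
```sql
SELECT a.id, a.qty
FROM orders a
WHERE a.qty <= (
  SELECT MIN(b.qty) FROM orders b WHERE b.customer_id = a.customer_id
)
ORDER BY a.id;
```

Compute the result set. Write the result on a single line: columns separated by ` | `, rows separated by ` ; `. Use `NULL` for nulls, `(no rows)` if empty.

2 | 2 ; 6 | 2 ; 7 | 7 ; 8 | 2

For each orders row a, compute MIN(qty) over rows sharing a.customer_id.
Keep row a if a.qty <= that per-group MIN.
  customer_id=1: MIN(qty) = 2
  customer_id=3: MIN(qty) = 2
  customer_id=4: MIN(qty) = 7
  customer_id=5: MIN(qty) = 2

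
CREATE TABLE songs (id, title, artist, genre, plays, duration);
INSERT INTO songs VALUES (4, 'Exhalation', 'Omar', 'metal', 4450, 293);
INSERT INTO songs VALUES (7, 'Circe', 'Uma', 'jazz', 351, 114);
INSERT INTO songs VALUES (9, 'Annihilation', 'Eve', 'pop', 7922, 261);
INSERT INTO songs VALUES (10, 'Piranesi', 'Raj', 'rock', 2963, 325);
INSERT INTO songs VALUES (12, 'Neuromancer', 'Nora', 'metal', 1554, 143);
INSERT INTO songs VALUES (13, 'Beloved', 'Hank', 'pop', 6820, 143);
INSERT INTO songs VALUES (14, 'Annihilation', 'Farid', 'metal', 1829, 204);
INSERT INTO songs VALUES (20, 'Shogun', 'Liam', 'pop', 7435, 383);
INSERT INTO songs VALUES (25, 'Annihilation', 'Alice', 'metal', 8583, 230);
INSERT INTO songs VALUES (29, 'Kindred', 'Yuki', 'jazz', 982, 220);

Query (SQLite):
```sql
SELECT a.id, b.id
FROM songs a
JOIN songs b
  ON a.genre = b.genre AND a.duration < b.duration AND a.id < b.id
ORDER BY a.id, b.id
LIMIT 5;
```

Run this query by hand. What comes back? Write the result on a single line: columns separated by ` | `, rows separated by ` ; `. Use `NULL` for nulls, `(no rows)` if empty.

7 | 29 ; 9 | 20 ; 12 | 14 ; 12 | 25 ; 13 | 20

Pairs (a,b) with same genre, a.duration < b.duration, a.id < b.id.
genre groups: jazz:{7,29} metal:{4,12,14,25} pop:{9,13,20} rock:{10}
Ordered by (a.id, b.id); first 5.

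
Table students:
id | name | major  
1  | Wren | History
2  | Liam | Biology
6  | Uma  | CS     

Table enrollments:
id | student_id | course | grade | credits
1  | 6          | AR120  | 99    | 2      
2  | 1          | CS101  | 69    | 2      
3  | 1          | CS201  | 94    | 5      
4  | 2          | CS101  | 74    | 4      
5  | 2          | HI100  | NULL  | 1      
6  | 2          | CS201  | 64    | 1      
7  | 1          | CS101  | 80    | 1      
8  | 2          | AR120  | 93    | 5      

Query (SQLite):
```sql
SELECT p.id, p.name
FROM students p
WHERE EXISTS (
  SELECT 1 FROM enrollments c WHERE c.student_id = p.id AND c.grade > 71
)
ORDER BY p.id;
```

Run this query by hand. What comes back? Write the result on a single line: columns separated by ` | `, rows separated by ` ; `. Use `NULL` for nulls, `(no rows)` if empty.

1 | Wren ; 2 | Liam ; 6 | Uma

For each students row, check whether any enrollments with matching student_id has grade > 71.
Keep rows where that is true.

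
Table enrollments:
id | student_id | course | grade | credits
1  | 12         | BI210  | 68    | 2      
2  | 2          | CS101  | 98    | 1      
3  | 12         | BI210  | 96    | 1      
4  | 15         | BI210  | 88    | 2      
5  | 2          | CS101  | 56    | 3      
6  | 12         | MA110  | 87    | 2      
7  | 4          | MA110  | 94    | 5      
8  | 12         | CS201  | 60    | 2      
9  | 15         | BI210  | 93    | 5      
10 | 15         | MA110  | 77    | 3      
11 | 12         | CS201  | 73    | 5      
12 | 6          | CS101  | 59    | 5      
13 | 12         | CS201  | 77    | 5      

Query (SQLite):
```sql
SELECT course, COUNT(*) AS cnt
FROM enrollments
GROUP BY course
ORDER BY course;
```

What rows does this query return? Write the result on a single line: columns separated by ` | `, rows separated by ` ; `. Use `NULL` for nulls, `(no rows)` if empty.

BI210 | 4 ; CS101 | 3 ; CS201 | 3 ; MA110 | 3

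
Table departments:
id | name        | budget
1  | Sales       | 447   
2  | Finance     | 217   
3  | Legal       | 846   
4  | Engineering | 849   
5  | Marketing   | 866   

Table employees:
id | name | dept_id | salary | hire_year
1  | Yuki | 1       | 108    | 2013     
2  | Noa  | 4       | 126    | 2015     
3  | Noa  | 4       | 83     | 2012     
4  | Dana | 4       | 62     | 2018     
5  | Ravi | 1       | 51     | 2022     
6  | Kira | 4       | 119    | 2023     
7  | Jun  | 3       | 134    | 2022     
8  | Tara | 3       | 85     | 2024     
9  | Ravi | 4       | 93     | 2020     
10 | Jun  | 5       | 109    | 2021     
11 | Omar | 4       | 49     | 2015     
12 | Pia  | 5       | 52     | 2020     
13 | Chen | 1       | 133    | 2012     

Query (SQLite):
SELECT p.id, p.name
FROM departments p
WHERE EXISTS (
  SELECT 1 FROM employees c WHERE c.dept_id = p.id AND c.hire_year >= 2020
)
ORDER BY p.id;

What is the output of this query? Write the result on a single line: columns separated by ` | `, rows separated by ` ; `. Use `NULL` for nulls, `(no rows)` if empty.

1 | Sales ; 3 | Legal ; 4 | Engineering ; 5 | Marketing

For each departments row, check whether any employees with matching dept_id has hire_year >= 2020.
Keep rows where that is true.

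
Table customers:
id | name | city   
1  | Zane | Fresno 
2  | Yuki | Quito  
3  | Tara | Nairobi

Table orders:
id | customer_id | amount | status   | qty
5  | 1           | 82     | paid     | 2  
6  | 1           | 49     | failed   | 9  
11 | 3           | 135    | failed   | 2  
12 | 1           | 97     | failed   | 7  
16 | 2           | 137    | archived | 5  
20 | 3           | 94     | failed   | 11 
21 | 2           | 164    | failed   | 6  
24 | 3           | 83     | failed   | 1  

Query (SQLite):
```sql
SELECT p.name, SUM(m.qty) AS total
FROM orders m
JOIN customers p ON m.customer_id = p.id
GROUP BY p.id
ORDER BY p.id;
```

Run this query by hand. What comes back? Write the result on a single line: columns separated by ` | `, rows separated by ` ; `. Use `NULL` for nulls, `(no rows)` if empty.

Zane | 18 ; Yuki | 11 ; Tara | 14

Join each orders row to its customers via customer_id.
Group joined rows by customers.id; compute SUM(m.qty) per group.
  1: ids {5, 6, 12} → SUM(m.qty)=18
  2: ids {16, 21} → SUM(m.qty)=11
  3: ids {11, 20, 24} → SUM(m.qty)=14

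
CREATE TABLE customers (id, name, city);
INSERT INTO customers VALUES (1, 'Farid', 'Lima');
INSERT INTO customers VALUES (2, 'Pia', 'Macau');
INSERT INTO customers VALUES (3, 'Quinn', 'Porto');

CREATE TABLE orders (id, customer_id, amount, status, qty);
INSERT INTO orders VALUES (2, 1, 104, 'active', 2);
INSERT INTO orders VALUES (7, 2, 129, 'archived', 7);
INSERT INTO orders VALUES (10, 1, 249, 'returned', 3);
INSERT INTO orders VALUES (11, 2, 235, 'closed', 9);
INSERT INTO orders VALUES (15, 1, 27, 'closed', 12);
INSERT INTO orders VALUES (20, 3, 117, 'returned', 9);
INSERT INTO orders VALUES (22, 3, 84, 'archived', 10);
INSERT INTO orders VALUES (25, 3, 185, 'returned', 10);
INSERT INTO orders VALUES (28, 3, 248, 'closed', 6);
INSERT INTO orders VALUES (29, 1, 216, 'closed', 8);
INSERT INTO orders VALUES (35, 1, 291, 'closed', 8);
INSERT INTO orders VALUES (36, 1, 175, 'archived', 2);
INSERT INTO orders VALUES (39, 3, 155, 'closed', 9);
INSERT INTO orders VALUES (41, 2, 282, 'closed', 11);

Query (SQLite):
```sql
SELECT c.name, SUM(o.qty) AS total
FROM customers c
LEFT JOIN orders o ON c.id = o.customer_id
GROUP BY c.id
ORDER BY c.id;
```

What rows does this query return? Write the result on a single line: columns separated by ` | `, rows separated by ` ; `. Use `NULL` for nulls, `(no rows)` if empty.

Farid | 35 ; Pia | 27 ; Quinn | 44

LEFT JOIN keeps every customers row; unmatched ones get NULL for orders columns.
Group by customers.id and compute SUM(o.qty). SUM over an all-NULL group is NULL.
  1: ids {2, 10, 15, 29, 35, 36} → SUM(o.qty)=35
  2: ids {7, 11, 41} → SUM(o.qty)=27
  3: ids {20, 22, 25, 28, 39} → SUM(o.qty)=44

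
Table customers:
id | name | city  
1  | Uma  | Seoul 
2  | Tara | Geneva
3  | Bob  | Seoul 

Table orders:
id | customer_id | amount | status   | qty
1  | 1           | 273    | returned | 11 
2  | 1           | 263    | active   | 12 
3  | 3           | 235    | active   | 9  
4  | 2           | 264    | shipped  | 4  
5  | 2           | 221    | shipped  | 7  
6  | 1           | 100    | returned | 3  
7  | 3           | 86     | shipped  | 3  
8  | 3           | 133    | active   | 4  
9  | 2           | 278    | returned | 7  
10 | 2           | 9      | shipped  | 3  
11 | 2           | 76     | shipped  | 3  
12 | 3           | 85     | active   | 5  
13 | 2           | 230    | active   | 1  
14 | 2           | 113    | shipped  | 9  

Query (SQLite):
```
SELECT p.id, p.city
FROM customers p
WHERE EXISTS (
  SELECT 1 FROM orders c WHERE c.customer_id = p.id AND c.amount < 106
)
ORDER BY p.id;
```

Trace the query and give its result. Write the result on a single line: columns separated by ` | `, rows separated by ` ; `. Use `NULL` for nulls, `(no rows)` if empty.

For each customers row, check whether any orders with matching customer_id has amount < 106.
Keep rows where that is true.

1 | Seoul ; 2 | Geneva ; 3 | Seoul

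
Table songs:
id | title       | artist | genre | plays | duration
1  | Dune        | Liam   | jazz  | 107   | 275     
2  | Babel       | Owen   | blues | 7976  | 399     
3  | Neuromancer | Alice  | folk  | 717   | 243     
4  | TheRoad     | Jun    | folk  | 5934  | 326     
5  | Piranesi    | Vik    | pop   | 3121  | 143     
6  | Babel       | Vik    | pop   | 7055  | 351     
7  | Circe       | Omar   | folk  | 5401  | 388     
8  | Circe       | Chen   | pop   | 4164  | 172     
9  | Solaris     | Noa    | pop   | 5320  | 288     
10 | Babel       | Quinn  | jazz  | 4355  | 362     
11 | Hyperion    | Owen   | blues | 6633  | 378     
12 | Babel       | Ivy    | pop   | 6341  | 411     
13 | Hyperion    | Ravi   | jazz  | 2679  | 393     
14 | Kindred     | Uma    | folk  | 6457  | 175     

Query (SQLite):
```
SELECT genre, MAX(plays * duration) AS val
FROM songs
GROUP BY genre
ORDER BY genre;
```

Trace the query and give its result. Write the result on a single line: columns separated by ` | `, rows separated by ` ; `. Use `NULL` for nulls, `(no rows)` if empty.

For each row compute plays * duration.
Group by genre; take MAX of the expression per group.
  blues: ids {2, 11} → MAX(plays * duration)=3182424
  folk: ids {3, 4, 7, 14} → MAX(plays * duration)=2095588
  jazz: ids {1, 10, 13} → MAX(plays * duration)=1576510
  pop: ids {5, 6, 8, 9, 12} → MAX(plays * duration)=2606151

blues | 3182424 ; folk | 2095588 ; jazz | 1576510 ; pop | 2606151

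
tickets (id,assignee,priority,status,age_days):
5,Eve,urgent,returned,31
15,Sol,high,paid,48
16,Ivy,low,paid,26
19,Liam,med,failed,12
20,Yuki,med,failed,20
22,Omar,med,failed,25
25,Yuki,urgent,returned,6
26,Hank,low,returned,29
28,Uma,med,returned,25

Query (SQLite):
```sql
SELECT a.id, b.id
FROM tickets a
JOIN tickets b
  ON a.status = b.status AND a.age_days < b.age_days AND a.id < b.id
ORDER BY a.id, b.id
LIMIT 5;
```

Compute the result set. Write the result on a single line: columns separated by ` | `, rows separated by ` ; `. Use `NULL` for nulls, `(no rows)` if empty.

Pairs (a,b) with same status, a.age_days < b.age_days, a.id < b.id.
status groups: failed:{19,20,22} paid:{15,16} returned:{5,25,26,28}
Ordered by (a.id, b.id); first 5.

19 | 20 ; 19 | 22 ; 20 | 22 ; 25 | 26 ; 25 | 28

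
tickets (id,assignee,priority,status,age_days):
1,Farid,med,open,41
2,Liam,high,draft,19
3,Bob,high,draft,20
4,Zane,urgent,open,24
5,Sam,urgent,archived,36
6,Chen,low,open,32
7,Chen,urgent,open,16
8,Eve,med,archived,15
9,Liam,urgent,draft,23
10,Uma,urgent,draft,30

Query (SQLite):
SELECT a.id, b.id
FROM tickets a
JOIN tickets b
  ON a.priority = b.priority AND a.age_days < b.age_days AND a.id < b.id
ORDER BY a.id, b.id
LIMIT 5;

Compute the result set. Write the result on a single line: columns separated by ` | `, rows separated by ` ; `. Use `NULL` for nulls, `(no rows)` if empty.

2 | 3 ; 4 | 5 ; 4 | 10 ; 7 | 9 ; 7 | 10

Pairs (a,b) with same priority, a.age_days < b.age_days, a.id < b.id.
priority groups: high:{2,3} low:{6} med:{1,8} urgent:{4,5,7,9,10}
Ordered by (a.id, b.id); first 5.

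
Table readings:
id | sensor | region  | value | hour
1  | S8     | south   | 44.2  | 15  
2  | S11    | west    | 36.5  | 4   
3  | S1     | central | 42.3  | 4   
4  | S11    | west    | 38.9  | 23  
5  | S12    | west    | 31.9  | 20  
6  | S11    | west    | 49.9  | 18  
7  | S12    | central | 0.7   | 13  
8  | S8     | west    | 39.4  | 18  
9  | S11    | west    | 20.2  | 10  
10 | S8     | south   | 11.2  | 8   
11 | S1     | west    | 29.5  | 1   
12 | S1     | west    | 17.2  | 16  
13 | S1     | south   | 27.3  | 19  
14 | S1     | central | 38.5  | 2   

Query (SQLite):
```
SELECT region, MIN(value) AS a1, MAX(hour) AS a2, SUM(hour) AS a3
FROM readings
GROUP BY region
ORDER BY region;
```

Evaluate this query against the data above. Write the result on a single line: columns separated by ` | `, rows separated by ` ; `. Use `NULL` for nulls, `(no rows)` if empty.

Group readings by region.
Per group compute: MIN(value), MAX(hour), SUM(hour).
  central: ids {3, 7, 14} → MIN(value)=0.7, MAX(hour)=13, SUM(hour)=19
  south: ids {1, 10, 13} → MIN(value)=11.2, MAX(hour)=19, SUM(hour)=42
  west: ids {2, 4, 5, 6, 8, 9, 11, 12} → MIN(value)=17.2, MAX(hour)=23, SUM(hour)=110

central | 0.7 | 13 | 19 ; south | 11.2 | 19 | 42 ; west | 17.2 | 23 | 110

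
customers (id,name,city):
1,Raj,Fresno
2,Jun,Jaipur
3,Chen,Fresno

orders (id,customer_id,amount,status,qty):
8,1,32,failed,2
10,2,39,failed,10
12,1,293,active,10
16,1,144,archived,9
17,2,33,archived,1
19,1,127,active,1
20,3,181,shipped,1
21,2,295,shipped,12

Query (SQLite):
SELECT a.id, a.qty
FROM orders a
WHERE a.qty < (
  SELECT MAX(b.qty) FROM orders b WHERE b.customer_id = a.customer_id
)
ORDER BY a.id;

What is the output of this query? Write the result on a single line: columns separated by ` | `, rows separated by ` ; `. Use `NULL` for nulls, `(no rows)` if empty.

8 | 2 ; 10 | 10 ; 16 | 9 ; 17 | 1 ; 19 | 1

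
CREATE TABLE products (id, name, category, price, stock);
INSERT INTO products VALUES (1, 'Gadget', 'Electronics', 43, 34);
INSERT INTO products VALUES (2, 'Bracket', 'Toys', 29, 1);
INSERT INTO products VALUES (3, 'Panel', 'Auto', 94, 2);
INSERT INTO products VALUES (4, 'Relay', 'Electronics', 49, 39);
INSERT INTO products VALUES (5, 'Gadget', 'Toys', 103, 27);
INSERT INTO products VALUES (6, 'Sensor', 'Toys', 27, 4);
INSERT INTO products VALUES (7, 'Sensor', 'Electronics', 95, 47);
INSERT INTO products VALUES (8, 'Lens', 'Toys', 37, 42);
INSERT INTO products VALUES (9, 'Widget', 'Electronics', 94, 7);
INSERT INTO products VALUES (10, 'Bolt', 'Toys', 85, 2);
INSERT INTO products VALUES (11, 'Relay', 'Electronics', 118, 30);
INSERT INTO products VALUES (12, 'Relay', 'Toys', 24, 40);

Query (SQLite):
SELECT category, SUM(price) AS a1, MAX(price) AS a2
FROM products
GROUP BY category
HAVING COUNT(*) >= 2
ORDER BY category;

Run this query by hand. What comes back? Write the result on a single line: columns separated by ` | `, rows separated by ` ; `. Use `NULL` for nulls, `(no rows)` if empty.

Electronics | 399 | 118 ; Toys | 305 | 103

Group products by category.
Per group compute: SUM(price), MAX(price).
HAVING: drop groups with fewer than 2 rows.
  Auto: ids {3} → SUM(price)=94, MAX(price)=94
  Electronics: ids {1, 4, 7, 9, 11} → SUM(price)=399, MAX(price)=118
  Toys: ids {2, 5, 6, 8, 10, 12} → SUM(price)=305, MAX(price)=103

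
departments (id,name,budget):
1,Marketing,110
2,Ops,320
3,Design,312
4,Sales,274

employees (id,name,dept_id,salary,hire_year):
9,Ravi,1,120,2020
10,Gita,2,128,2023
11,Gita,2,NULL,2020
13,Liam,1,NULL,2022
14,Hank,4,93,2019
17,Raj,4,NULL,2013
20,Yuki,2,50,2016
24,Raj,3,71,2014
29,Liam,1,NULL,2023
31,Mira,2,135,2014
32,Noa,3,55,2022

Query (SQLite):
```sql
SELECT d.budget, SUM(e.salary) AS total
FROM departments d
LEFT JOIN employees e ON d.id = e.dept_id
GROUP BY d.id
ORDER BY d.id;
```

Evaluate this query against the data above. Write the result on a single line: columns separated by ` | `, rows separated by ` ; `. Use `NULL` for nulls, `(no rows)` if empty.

110 | 120 ; 320 | 313 ; 312 | 126 ; 274 | 93

LEFT JOIN keeps every departments row; unmatched ones get NULL for employees columns.
Group by departments.id and compute SUM(e.salary). SUM over an all-NULL group is NULL.
  1: ids {9, 13, 29} → SUM(e.salary)=120
  2: ids {10, 11, 20, 31} → SUM(e.salary)=313
  3: ids {24, 32} → SUM(e.salary)=126
  4: ids {14, 17} → SUM(e.salary)=93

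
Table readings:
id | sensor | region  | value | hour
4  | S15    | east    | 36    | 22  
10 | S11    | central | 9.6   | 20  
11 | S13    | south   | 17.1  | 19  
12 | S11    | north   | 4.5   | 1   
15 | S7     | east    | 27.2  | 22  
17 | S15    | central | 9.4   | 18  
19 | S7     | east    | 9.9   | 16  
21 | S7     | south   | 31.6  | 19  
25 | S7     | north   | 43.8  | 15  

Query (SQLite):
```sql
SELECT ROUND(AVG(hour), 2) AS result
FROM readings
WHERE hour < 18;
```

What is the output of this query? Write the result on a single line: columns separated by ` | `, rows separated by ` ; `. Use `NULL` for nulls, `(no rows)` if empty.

Rows where hour < 18 → hour values: [1, 16, 15].
AVG = 32 / 3 (rounded to 2 dp).

10.67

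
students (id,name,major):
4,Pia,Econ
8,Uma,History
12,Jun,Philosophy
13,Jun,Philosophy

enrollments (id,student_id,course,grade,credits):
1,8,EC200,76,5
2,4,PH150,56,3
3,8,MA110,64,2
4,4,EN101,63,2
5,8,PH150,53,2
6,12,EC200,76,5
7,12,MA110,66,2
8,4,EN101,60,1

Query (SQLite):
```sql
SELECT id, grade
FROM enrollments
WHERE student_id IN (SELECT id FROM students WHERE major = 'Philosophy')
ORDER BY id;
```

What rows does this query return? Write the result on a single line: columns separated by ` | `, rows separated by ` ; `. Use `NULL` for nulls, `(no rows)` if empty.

6 | 76 ; 7 | 66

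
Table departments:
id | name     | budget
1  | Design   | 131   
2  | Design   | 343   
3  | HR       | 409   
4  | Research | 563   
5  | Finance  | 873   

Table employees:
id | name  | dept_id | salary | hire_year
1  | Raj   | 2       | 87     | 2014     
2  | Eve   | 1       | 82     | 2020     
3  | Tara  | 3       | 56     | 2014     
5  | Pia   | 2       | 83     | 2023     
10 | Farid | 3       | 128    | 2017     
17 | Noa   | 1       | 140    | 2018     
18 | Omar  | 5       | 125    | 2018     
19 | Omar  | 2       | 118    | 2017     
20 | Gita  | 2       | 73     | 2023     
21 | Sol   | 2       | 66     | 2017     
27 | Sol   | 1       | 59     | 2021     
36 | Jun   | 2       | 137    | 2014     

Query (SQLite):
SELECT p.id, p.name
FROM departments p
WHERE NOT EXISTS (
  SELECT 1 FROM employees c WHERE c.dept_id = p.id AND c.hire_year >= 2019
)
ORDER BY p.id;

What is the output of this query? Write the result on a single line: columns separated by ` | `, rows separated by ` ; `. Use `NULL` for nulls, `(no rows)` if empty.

For each departments row, check whether any employees with matching dept_id has hire_year >= 2019.
Keep rows where that is false.

3 | HR ; 4 | Research ; 5 | Finance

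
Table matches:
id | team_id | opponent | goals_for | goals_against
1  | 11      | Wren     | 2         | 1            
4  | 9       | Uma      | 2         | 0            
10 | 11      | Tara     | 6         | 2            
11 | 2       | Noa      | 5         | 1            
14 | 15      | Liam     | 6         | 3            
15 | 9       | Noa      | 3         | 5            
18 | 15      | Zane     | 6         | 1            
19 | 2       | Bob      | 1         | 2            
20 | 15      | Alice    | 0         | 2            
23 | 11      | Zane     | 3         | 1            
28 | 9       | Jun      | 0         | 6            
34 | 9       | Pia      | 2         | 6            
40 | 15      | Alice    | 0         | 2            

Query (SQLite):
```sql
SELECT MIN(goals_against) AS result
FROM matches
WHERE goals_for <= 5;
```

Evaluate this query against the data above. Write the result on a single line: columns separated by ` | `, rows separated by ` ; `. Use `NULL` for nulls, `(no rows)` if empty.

Rows where goals_for <= 5 → goals_against values: [1, 0, 1, 5, 2, 2, 1, 6, 6, 2].
MIN of non-NULL values = 0.

0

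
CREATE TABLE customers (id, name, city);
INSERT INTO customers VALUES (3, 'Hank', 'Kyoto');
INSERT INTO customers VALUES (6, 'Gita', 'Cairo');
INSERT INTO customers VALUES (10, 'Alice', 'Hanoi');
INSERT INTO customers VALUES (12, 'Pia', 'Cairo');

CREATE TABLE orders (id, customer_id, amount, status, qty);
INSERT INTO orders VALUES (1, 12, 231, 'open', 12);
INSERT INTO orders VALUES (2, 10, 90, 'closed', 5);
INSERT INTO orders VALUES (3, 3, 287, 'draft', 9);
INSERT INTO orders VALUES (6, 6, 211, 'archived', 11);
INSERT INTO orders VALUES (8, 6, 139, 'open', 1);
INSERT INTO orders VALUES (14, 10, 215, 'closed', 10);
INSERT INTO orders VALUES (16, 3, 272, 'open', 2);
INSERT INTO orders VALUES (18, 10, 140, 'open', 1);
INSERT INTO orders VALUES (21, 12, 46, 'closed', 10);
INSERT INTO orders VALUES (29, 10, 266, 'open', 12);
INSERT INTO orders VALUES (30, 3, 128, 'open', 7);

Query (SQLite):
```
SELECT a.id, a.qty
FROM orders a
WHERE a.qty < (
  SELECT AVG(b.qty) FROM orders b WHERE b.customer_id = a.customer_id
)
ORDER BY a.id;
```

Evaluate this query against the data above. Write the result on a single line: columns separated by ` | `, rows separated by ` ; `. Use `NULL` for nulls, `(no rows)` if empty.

2 | 5 ; 8 | 1 ; 16 | 2 ; 18 | 1 ; 21 | 10

For each orders row a, compute AVG(qty) over rows sharing a.customer_id.
Keep row a if a.qty < that per-group AVG.
  customer_id=3: AVG(qty) = 6.0
  customer_id=6: AVG(qty) = 6.0
  customer_id=10: AVG(qty) = 7.0
  customer_id=12: AVG(qty) = 11.0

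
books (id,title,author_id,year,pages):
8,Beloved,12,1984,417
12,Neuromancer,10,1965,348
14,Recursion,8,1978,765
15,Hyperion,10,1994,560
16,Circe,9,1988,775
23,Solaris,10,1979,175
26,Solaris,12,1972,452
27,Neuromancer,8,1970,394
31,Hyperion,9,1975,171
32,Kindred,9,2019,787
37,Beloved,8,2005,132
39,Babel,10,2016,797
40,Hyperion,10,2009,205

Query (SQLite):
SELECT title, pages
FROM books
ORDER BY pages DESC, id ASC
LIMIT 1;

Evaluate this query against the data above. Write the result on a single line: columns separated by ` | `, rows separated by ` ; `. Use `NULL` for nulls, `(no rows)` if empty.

Babel | 797

Sort by pages desc, tiebreak id asc: (797, id=39), (787, id=32), (775, id=16), (765, id=14) …. Take first 1.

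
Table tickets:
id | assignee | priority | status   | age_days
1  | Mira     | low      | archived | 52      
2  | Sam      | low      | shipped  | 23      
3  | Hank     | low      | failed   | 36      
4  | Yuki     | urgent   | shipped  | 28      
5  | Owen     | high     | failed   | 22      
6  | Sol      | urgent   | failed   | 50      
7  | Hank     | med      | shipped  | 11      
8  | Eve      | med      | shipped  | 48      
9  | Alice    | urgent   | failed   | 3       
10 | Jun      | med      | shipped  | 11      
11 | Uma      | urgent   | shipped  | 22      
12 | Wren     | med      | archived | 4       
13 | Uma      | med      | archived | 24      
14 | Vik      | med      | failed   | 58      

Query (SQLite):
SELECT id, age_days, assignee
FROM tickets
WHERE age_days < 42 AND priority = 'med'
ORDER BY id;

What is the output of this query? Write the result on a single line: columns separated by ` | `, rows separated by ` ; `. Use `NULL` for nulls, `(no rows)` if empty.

age_days < 42: ids {2, 3, 4, 5, 7, 9, 10, 11, 12, 13}
priority = 'med': ids {7, 8, 10, 12, 13, 14}
Combine with AND.

7 | 11 | Hank ; 10 | 11 | Jun ; 12 | 4 | Wren ; 13 | 24 | Uma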